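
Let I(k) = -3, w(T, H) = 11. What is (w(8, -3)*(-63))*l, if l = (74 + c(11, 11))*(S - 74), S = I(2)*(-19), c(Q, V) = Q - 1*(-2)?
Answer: 1024947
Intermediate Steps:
c(Q, V) = 2 + Q (c(Q, V) = Q + 2 = 2 + Q)
S = 57 (S = -3*(-19) = 57)
l = -1479 (l = (74 + (2 + 11))*(57 - 74) = (74 + 13)*(-17) = 87*(-17) = -1479)
(w(8, -3)*(-63))*l = (11*(-63))*(-1479) = -693*(-1479) = 1024947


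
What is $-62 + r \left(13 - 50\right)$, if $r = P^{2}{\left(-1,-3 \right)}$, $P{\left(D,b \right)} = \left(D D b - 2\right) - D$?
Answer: $-654$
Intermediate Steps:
$P{\left(D,b \right)} = -2 - D + b D^{2}$ ($P{\left(D,b \right)} = \left(D^{2} b - 2\right) - D = \left(b D^{2} - 2\right) - D = \left(-2 + b D^{2}\right) - D = -2 - D + b D^{2}$)
$r = 16$ ($r = \left(-2 - -1 - 3 \left(-1\right)^{2}\right)^{2} = \left(-2 + 1 - 3\right)^{2} = \left(-4\right)^{2} = 16$)
$-62 + r \left(13 - 50\right) = -62 + 16 \left(13 - 50\right) = -62 + 16 \left(-37\right) = -62 - 592 = -654$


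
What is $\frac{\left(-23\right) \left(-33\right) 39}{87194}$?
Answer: $\frac{29601}{87194} \approx 0.33948$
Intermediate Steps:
$\frac{\left(-23\right) \left(-33\right) 39}{87194} = 759 \cdot 39 \cdot \frac{1}{87194} = 29601 \cdot \frac{1}{87194} = \frac{29601}{87194}$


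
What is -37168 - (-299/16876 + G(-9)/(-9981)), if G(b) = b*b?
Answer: -695616625837/18715484 ≈ -37168.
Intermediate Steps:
G(b) = b**2
-37168 - (-299/16876 + G(-9)/(-9981)) = -37168 - (-299/16876 + (-9)**2/(-9981)) = -37168 - (-299*1/16876 + 81*(-1/9981)) = -37168 - (-299/16876 - 9/1109) = -37168 - 1*(-483475/18715484) = -37168 + 483475/18715484 = -695616625837/18715484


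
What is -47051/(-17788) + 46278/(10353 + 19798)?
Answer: 2241827765/536325988 ≈ 4.1800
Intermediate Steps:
-47051/(-17788) + 46278/(10353 + 19798) = -47051*(-1/17788) + 46278/30151 = 47051/17788 + 46278*(1/30151) = 47051/17788 + 46278/30151 = 2241827765/536325988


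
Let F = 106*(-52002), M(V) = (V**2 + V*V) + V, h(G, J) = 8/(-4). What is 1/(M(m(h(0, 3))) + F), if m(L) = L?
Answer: -1/5512206 ≈ -1.8142e-7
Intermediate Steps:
h(G, J) = -2 (h(G, J) = 8*(-1/4) = -2)
M(V) = V + 2*V**2 (M(V) = (V**2 + V**2) + V = 2*V**2 + V = V + 2*V**2)
F = -5512212
1/(M(m(h(0, 3))) + F) = 1/(-2*(1 + 2*(-2)) - 5512212) = 1/(-2*(1 - 4) - 5512212) = 1/(-2*(-3) - 5512212) = 1/(6 - 5512212) = 1/(-5512206) = -1/5512206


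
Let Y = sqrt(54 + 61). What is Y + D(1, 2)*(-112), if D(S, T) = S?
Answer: -112 + sqrt(115) ≈ -101.28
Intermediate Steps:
Y = sqrt(115) ≈ 10.724
Y + D(1, 2)*(-112) = sqrt(115) + 1*(-112) = sqrt(115) - 112 = -112 + sqrt(115)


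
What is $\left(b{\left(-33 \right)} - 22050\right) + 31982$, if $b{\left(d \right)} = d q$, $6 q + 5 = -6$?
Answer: $\frac{19985}{2} \approx 9992.5$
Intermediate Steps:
$q = - \frac{11}{6}$ ($q = - \frac{5}{6} + \frac{1}{6} \left(-6\right) = - \frac{5}{6} - 1 = - \frac{11}{6} \approx -1.8333$)
$b{\left(d \right)} = - \frac{11 d}{6}$ ($b{\left(d \right)} = d \left(- \frac{11}{6}\right) = - \frac{11 d}{6}$)
$\left(b{\left(-33 \right)} - 22050\right) + 31982 = \left(\left(- \frac{11}{6}\right) \left(-33\right) - 22050\right) + 31982 = \left(\frac{121}{2} - 22050\right) + 31982 = - \frac{43979}{2} + 31982 = \frac{19985}{2}$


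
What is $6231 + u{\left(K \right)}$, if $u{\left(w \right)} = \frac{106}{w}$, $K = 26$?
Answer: $\frac{81056}{13} \approx 6235.1$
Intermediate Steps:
$6231 + u{\left(K \right)} = 6231 + \frac{106}{26} = 6231 + 106 \cdot \frac{1}{26} = 6231 + \frac{53}{13} = \frac{81056}{13}$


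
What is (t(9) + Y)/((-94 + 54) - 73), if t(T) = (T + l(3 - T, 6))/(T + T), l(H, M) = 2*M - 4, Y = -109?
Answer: 1945/2034 ≈ 0.95624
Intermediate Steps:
l(H, M) = -4 + 2*M
t(T) = (8 + T)/(2*T) (t(T) = (T + (-4 + 2*6))/(T + T) = (T + (-4 + 12))/((2*T)) = (T + 8)*(1/(2*T)) = (8 + T)*(1/(2*T)) = (8 + T)/(2*T))
(t(9) + Y)/((-94 + 54) - 73) = ((1/2)*(8 + 9)/9 - 109)/((-94 + 54) - 73) = ((1/2)*(1/9)*17 - 109)/(-40 - 73) = (17/18 - 109)/(-113) = -1945/18*(-1/113) = 1945/2034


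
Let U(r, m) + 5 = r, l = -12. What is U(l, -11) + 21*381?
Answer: 7984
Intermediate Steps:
U(r, m) = -5 + r
U(l, -11) + 21*381 = (-5 - 12) + 21*381 = -17 + 8001 = 7984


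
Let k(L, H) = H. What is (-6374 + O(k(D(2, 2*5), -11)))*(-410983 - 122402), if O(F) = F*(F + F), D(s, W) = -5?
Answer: 3270716820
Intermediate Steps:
O(F) = 2*F² (O(F) = F*(2*F) = 2*F²)
(-6374 + O(k(D(2, 2*5), -11)))*(-410983 - 122402) = (-6374 + 2*(-11)²)*(-410983 - 122402) = (-6374 + 2*121)*(-533385) = (-6374 + 242)*(-533385) = -6132*(-533385) = 3270716820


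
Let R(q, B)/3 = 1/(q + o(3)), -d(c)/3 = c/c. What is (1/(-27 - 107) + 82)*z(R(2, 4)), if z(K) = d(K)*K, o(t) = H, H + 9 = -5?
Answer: 32961/536 ≈ 61.494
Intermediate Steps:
H = -14 (H = -9 - 5 = -14)
o(t) = -14
d(c) = -3 (d(c) = -3*c/c = -3*1 = -3)
R(q, B) = 3/(-14 + q) (R(q, B) = 3/(q - 14) = 3/(-14 + q))
z(K) = -3*K
(1/(-27 - 107) + 82)*z(R(2, 4)) = (1/(-27 - 107) + 82)*(-9/(-14 + 2)) = (1/(-134) + 82)*(-9/(-12)) = (-1/134 + 82)*(-9*(-1)/12) = 10987*(-3*(-¼))/134 = (10987/134)*(¾) = 32961/536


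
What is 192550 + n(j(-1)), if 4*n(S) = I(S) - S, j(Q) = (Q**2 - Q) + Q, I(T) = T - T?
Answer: 770199/4 ≈ 1.9255e+5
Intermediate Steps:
I(T) = 0
j(Q) = Q**2
n(S) = -S/4 (n(S) = (0 - S)/4 = (-S)/4 = -S/4)
192550 + n(j(-1)) = 192550 - 1/4*(-1)**2 = 192550 - 1/4*1 = 192550 - 1/4 = 770199/4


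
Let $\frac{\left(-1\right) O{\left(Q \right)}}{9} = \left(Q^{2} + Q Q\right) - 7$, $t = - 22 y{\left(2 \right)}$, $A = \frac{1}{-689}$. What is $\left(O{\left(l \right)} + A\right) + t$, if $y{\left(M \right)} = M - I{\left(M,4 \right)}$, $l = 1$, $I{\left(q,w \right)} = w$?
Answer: $\frac{61320}{689} \approx 88.999$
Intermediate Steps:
$A = - \frac{1}{689} \approx -0.0014514$
$y{\left(M \right)} = -4 + M$ ($y{\left(M \right)} = M - 4 = -4 + M$)
$t = 44$ ($t = - 22 \left(-4 + 2\right) = \left(-22\right) \left(-2\right) = 44$)
$O{\left(Q \right)} = 63 - 18 Q^{2}$ ($O{\left(Q \right)} = - 9 \left(\left(Q^{2} + Q Q\right) - 7\right) = - 9 \left(\left(Q^{2} + Q^{2}\right) - 7\right) = - 9 \left(2 Q^{2} - 7\right) = - 9 \left(-7 + 2 Q^{2}\right) = 63 - 18 Q^{2}$)
$\left(O{\left(l \right)} + A\right) + t = \left(\left(63 - 18 \cdot 1^{2}\right) - \frac{1}{689}\right) + 44 = \left(\left(63 - 18\right) - \frac{1}{689}\right) + 44 = \left(45 - \frac{1}{689}\right) + 44 = \frac{31004}{689} + 44 = \frac{61320}{689}$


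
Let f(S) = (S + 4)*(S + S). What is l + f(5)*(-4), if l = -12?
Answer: -372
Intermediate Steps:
f(S) = 2*S*(4 + S) (f(S) = (4 + S)*(2*S) = 2*S*(4 + S))
l + f(5)*(-4) = -12 + (2*5*(4 + 5))*(-4) = -12 + (2*5*9)*(-4) = -12 + 90*(-4) = -12 - 360 = -372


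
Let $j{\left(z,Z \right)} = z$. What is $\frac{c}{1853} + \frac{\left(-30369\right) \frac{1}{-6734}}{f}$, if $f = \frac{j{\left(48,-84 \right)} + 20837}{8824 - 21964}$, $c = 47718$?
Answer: $\frac{597160278864}{26060516027} \approx 22.914$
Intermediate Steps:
$f = - \frac{4177}{2628}$ ($f = \frac{48 + 20837}{8824 - 21964} = \frac{20885}{-13140} = 20885 \left(- \frac{1}{13140}\right) = - \frac{4177}{2628} \approx -1.5894$)
$\frac{c}{1853} + \frac{\left(-30369\right) \frac{1}{-6734}}{f} = \frac{47718}{1853} + \frac{\left(-30369\right) \frac{1}{-6734}}{- \frac{4177}{2628}} = 47718 \cdot \frac{1}{1853} + \left(-30369\right) \left(- \frac{1}{6734}\right) \left(- \frac{2628}{4177}\right) = \frac{47718}{1853} + \frac{30369}{6734} \left(- \frac{2628}{4177}\right) = \frac{47718}{1853} - \frac{39904866}{14063959} = \frac{597160278864}{26060516027}$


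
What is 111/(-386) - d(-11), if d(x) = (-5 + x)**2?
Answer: -98927/386 ≈ -256.29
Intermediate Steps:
111/(-386) - d(-11) = 111/(-386) - (-5 - 11)**2 = 111*(-1/386) - 1*(-16)**2 = -111/386 - 1*256 = -111/386 - 256 = -98927/386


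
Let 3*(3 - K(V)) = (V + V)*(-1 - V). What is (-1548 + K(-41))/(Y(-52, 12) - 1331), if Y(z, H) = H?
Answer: 1355/3957 ≈ 0.34243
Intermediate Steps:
K(V) = 3 - 2*V*(-1 - V)/3 (K(V) = 3 - (V + V)*(-1 - V)/3 = 3 - 2*V*(-1 - V)/3)
(-1548 + K(-41))/(Y(-52, 12) - 1331) = (-1548 + (3 + (2/3)*(-41) + (2/3)*(-41)**2))/(12 - 1331) = (-1548 + (3 - 82/3 + (2/3)*1681))/(-1319) = (-1548 + (3 - 82/3 + 3362/3))*(-1/1319) = (-1548 + 3289/3)*(-1/1319) = -1355/3*(-1/1319) = 1355/3957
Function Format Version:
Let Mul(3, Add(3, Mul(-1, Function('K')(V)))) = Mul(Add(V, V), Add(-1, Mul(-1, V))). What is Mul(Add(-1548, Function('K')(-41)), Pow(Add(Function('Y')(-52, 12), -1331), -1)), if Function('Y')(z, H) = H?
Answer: Rational(1355, 3957) ≈ 0.34243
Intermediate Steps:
Function('K')(V) = Add(3, Mul(Rational(-2, 3), V, Add(-1, Mul(-1, V)))) (Function('K')(V) = Add(3, Mul(Rational(-1, 3), Mul(Add(V, V), Add(-1, Mul(-1, V))))) = Add(3, Mul(Rational(-1, 3), Mul(Mul(2, V), Add(-1, Mul(-1, V))))) = Add(3, Mul(Rational(-1, 3), Mul(2, V, Add(-1, Mul(-1, V))))) = Add(3, Mul(Rational(-2, 3), V, Add(-1, Mul(-1, V)))))
Mul(Add(-1548, Function('K')(-41)), Pow(Add(Function('Y')(-52, 12), -1331), -1)) = Mul(Add(-1548, Add(3, Mul(Rational(2, 3), -41), Mul(Rational(2, 3), Pow(-41, 2)))), Pow(Add(12, -1331), -1)) = Mul(Add(-1548, Add(3, Rational(-82, 3), Mul(Rational(2, 3), 1681))), Pow(-1319, -1)) = Mul(Add(-1548, Add(3, Rational(-82, 3), Rational(3362, 3))), Rational(-1, 1319)) = Mul(Add(-1548, Rational(3289, 3)), Rational(-1, 1319)) = Mul(Rational(-1355, 3), Rational(-1, 1319)) = Rational(1355, 3957)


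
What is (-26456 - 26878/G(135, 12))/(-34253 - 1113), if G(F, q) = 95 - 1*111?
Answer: 198209/282928 ≈ 0.70056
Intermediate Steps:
G(F, q) = -16 (G(F, q) = 95 - 111 = -16)
(-26456 - 26878/G(135, 12))/(-34253 - 1113) = (-26456 - 26878/(-16))/(-34253 - 1113) = (-26456 - 26878*(-1/16))/(-35366) = (-26456 + 13439/8)*(-1/35366) = -198209/8*(-1/35366) = 198209/282928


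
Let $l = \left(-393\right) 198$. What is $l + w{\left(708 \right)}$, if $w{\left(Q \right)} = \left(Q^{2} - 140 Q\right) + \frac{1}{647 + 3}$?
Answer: $\frac{210814501}{650} \approx 3.2433 \cdot 10^{5}$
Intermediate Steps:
$l = -77814$
$w{\left(Q \right)} = \frac{1}{650} + Q^{2} - 140 Q$ ($w{\left(Q \right)} = \left(Q^{2} - 140 Q\right) + \frac{1}{650} = \frac{1}{650} + Q^{2} - 140 Q$)
$l + w{\left(708 \right)} = -77814 + \left(\frac{1}{650} + 708^{2} - 99120\right) = -77814 + \left(\frac{1}{650} + 501264 - 99120\right) = -77814 + \frac{261393601}{650} = \frac{210814501}{650}$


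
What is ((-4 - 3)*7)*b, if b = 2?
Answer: -98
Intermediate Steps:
((-4 - 3)*7)*b = ((-4 - 3)*7)*2 = -7*7*2 = -49*2 = -98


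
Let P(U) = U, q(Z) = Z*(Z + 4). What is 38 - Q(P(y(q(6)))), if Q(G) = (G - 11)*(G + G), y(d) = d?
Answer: -5842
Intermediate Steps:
q(Z) = Z*(4 + Z)
Q(G) = 2*G*(-11 + G) (Q(G) = (-11 + G)*(2*G) = 2*G*(-11 + G))
38 - Q(P(y(q(6)))) = 38 - 2*6*(4 + 6)*(-11 + 6*(4 + 6)) = 38 - 2*6*10*(-11 + 6*10) = 38 - 2*60*(-11 + 60) = 38 - 2*60*49 = 38 - 1*5880 = 38 - 5880 = -5842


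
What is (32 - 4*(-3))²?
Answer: 1936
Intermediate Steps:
(32 - 4*(-3))² = (32 + 12)² = 44² = 1936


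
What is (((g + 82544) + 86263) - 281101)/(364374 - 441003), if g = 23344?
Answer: 29650/25543 ≈ 1.1608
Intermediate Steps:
(((g + 82544) + 86263) - 281101)/(364374 - 441003) = (((23344 + 82544) + 86263) - 281101)/(364374 - 441003) = ((105888 + 86263) - 281101)/(-76629) = (192151 - 281101)*(-1/76629) = -88950*(-1/76629) = 29650/25543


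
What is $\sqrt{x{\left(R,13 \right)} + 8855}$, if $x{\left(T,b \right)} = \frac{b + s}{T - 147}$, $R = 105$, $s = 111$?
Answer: $\frac{\sqrt{3903753}}{21} \approx 94.085$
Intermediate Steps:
$x{\left(T,b \right)} = \frac{111 + b}{-147 + T}$ ($x{\left(T,b \right)} = \frac{b + 111}{T - 147} = \frac{111 + b}{-147 + T}$)
$\sqrt{x{\left(R,13 \right)} + 8855} = \sqrt{\frac{111 + 13}{-147 + 105} + 8855} = \sqrt{\frac{1}{-42} \cdot 124 + 8855} = \sqrt{\left(- \frac{1}{42}\right) 124 + 8855} = \sqrt{- \frac{62}{21} + 8855} = \sqrt{\frac{185893}{21}} = \frac{\sqrt{3903753}}{21}$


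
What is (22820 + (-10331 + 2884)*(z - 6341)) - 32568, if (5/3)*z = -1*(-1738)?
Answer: 197229737/5 ≈ 3.9446e+7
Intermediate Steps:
z = 5214/5 (z = 3*(-1*(-1738))/5 = (⅗)*1738 = 5214/5 ≈ 1042.8)
(22820 + (-10331 + 2884)*(z - 6341)) - 32568 = (22820 + (-10331 + 2884)*(5214/5 - 6341)) - 32568 = (22820 - 7447*(-26491/5)) - 32568 = (22820 + 197278477/5) - 32568 = 197392577/5 - 32568 = 197229737/5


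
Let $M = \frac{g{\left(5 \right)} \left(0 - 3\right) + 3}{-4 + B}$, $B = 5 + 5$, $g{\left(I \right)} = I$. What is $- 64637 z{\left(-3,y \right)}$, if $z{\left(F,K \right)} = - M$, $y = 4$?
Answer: $-129274$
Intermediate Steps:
$B = 10$
$M = -2$ ($M = \frac{5 \left(0 - 3\right) + 3}{-4 + 10} = \frac{5 \left(-3\right) + 3}{6} = \left(-15 + 3\right) \frac{1}{6} = \left(-12\right) \frac{1}{6} = -2$)
$z{\left(F,K \right)} = 2$ ($z{\left(F,K \right)} = \left(-1\right) \left(-2\right) = 2$)
$- 64637 z{\left(-3,y \right)} = \left(-64637\right) 2 = -129274$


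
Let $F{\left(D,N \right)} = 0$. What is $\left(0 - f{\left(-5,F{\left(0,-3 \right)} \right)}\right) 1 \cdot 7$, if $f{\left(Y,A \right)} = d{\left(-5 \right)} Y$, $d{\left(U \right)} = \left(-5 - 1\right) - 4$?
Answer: $-350$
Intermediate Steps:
$d{\left(U \right)} = -10$ ($d{\left(U \right)} = -6 - 4 = -10$)
$f{\left(Y,A \right)} = - 10 Y$
$\left(0 - f{\left(-5,F{\left(0,-3 \right)} \right)}\right) 1 \cdot 7 = \left(0 - \left(-10\right) \left(-5\right)\right) 1 \cdot 7 = \left(0 - 50\right) 1 \cdot 7 = \left(-50\right) 1 \cdot 7 = \left(-50\right) 7 = -350$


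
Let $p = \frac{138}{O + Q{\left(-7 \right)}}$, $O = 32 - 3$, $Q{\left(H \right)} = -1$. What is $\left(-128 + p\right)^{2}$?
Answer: $\frac{2968729}{196} \approx 15147.0$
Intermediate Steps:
$O = 29$ ($O = 32 - 3 = 29$)
$p = \frac{69}{14}$ ($p = \frac{138}{29 - 1} = \frac{138}{28} = 138 \cdot \frac{1}{28} = \frac{69}{14} \approx 4.9286$)
$\left(-128 + p\right)^{2} = \left(-128 + \frac{69}{14}\right)^{2} = \left(- \frac{1723}{14}\right)^{2} = \frac{2968729}{196}$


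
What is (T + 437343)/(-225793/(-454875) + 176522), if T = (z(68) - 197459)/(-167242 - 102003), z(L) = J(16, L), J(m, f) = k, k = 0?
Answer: 10712544012616650/4323841563070007 ≈ 2.4776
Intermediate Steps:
J(m, f) = 0
z(L) = 0
T = 197459/269245 (T = (0 - 197459)/(-167242 - 102003) = -197459/(-269245) = -197459*(-1/269245) = 197459/269245 ≈ 0.73338)
(T + 437343)/(-225793/(-454875) + 176522) = (197459/269245 + 437343)/(-225793/(-454875) + 176522) = 117752613494/(269245*(-225793*(-1/454875) + 176522)) = 117752613494/(269245*(225793/454875 + 176522)) = 117752613494/(269245*(80295670543/454875)) = (117752613494/269245)*(454875/80295670543) = 10712544012616650/4323841563070007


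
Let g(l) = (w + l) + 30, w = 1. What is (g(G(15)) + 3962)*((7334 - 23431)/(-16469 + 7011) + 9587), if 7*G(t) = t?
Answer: 1268117472969/33103 ≈ 3.8308e+7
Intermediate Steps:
G(t) = t/7
g(l) = 31 + l (g(l) = (1 + l) + 30 = 31 + l)
(g(G(15)) + 3962)*((7334 - 23431)/(-16469 + 7011) + 9587) = ((31 + (1/7)*15) + 3962)*((7334 - 23431)/(-16469 + 7011) + 9587) = ((31 + 15/7) + 3962)*(-16097/(-9458) + 9587) = (232/7 + 3962)*(-16097*(-1/9458) + 9587) = 27966*(16097/9458 + 9587)/7 = (27966/7)*(90689943/9458) = 1268117472969/33103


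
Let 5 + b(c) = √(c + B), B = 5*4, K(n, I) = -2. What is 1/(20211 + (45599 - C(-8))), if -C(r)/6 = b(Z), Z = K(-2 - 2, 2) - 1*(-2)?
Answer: 3289/216350384 - 3*√5/1081751920 ≈ 1.5196e-5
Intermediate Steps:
B = 20
Z = 0 (Z = -2 - 1*(-2) = -2 + 2 = 0)
b(c) = -5 + √(20 + c) (b(c) = -5 + √(c + 20) = -5 + √(20 + c))
C(r) = 30 - 12*√5 (C(r) = -6*(-5 + √(20 + 0)) = -6*(-5 + √20) = -6*(-5 + 2*√5) = 30 - 12*√5)
1/(20211 + (45599 - C(-8))) = 1/(20211 + (45599 - (30 - 12*√5))) = 1/(20211 + (45599 + (-30 + 12*√5))) = 1/(20211 + (45569 + 12*√5)) = 1/(65780 + 12*√5)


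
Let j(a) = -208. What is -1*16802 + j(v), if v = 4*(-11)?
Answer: -17010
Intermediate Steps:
v = -44
-1*16802 + j(v) = -1*16802 - 208 = -16802 - 208 = -17010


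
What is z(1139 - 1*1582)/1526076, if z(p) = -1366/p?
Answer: 683/338025834 ≈ 2.0206e-6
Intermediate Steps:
z(1139 - 1*1582)/1526076 = -1366/(1139 - 1*1582)/1526076 = -1366/(1139 - 1582)*(1/1526076) = -1366/(-443)*(1/1526076) = -1366*(-1/443)*(1/1526076) = (1366/443)*(1/1526076) = 683/338025834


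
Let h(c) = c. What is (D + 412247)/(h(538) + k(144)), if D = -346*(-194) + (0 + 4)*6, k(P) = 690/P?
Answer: 1643640/1861 ≈ 883.20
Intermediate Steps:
D = 67148 (D = 67124 + 4*6 = 67124 + 24 = 67148)
(D + 412247)/(h(538) + k(144)) = (67148 + 412247)/(538 + 690/144) = 479395/(538 + 690*(1/144)) = 479395/(538 + 115/24) = 479395/(13027/24) = 479395*(24/13027) = 1643640/1861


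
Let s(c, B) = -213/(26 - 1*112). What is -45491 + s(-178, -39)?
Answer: -3912013/86 ≈ -45489.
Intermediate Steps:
s(c, B) = 213/86 (s(c, B) = -213/(26 - 112) = -213/(-86) = -213*(-1/86) = 213/86)
-45491 + s(-178, -39) = -45491 + 213/86 = -3912013/86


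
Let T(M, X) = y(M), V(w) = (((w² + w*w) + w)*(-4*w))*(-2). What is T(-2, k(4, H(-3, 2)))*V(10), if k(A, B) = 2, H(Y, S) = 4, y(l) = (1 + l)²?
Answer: 16800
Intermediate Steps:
V(w) = 8*w*(w + 2*w²) (V(w) = (((w² + w²) + w)*(-4*w))*(-2) = ((2*w² + w)*(-4*w))*(-2) = ((w + 2*w²)*(-4*w))*(-2) = -4*w*(w + 2*w²)*(-2) = 8*w*(w + 2*w²))
T(M, X) = (1 + M)²
T(-2, k(4, H(-3, 2)))*V(10) = (1 - 2)²*(10²*(8 + 16*10)) = (-1)²*(100*(8 + 160)) = 1*(100*168) = 1*16800 = 16800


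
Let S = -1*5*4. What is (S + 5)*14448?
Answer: -216720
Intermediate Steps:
S = -20 (S = -5*4 = -20)
(S + 5)*14448 = (-20 + 5)*14448 = -15*14448 = -216720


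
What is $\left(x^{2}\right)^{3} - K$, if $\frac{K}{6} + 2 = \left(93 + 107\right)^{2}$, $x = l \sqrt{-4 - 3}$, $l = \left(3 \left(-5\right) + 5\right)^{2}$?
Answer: $-343000000239988$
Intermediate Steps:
$l = 100$ ($l = \left(-15 + 5\right)^{2} = \left(-10\right)^{2} = 100$)
$x = 100 i \sqrt{7}$ ($x = 100 \sqrt{-4 - 3} = 100 \sqrt{-7} = 100 i \sqrt{7} \approx 264.58 i$)
$K = 239988$ ($K = -12 + 6 \left(93 + 107\right)^{2} = -12 + 6 \cdot 200^{2} = -12 + 6 \cdot 40000 = -12 + 240000 = 239988$)
$\left(x^{2}\right)^{3} - K = \left(\left(100 i \sqrt{7}\right)^{2}\right)^{3} - 239988 = \left(-70000\right)^{3} - 239988 = -343000000000000 - 239988 = -343000000239988$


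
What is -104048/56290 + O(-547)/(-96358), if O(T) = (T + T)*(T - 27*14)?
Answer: -16747130671/1355997955 ≈ -12.350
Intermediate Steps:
O(T) = 2*T*(-378 + T) (O(T) = (2*T)*(T - 378) = (2*T)*(-378 + T) = 2*T*(-378 + T))
-104048/56290 + O(-547)/(-96358) = -104048/56290 + (2*(-547)*(-378 - 547))/(-96358) = -104048*1/56290 + (2*(-547)*(-925))*(-1/96358) = -52024/28145 + 1011950*(-1/96358) = -52024/28145 - 505975/48179 = -16747130671/1355997955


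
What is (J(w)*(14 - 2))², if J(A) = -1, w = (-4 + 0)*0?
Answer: 144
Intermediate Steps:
w = 0 (w = -4*0 = 0)
(J(w)*(14 - 2))² = (-(14 - 2))² = (-1*12)² = (-12)² = 144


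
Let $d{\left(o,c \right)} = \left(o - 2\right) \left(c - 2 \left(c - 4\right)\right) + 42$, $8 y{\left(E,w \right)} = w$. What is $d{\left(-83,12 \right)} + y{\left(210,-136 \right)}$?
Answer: $365$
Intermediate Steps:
$y{\left(E,w \right)} = \frac{w}{8}$
$d{\left(o,c \right)} = 42 + \left(-2 + o\right) \left(8 - c\right)$ ($d{\left(o,c \right)} = \left(-2 + o\right) \left(c - 2 \left(-4 + c\right)\right) + 42 = \left(-2 + o\right) \left(c - \left(-8 + 2 c\right)\right) + 42 = \left(-2 + o\right) \left(8 - c\right) + 42 = 42 + \left(-2 + o\right) \left(8 - c\right)$)
$d{\left(-83,12 \right)} + y{\left(210,-136 \right)} = \left(26 + 2 \cdot 12 + 8 \left(-83\right) - 12 \left(-83\right)\right) + \frac{1}{8} \left(-136\right) = \left(26 + 24 - 664 + 996\right) - 17 = 382 - 17 = 365$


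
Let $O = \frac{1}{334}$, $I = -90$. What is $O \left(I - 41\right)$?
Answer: $- \frac{131}{334} \approx -0.39222$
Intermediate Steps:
$O = \frac{1}{334} \approx 0.002994$
$O \left(I - 41\right) = \frac{-90 - 41}{334} = \frac{1}{334} \left(-131\right) = - \frac{131}{334}$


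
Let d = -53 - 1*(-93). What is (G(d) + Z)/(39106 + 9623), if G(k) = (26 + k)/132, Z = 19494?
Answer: 38989/97458 ≈ 0.40006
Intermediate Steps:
d = 40 (d = -53 + 93 = 40)
G(k) = 13/66 + k/132 (G(k) = (26 + k)*(1/132) = 13/66 + k/132)
(G(d) + Z)/(39106 + 9623) = ((13/66 + (1/132)*40) + 19494)/(39106 + 9623) = ((13/66 + 10/33) + 19494)/48729 = (½ + 19494)*(1/48729) = (38989/2)*(1/48729) = 38989/97458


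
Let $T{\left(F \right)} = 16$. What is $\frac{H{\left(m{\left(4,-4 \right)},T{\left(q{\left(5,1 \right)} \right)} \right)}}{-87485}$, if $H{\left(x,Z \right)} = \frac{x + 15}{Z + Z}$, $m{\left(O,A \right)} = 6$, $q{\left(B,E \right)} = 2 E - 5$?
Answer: $- \frac{21}{2799520} \approx -7.5013 \cdot 10^{-6}$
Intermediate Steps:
$q{\left(B,E \right)} = -5 + 2 E$
$H{\left(x,Z \right)} = \frac{15 + x}{2 Z}$
$\frac{H{\left(m{\left(4,-4 \right)},T{\left(q{\left(5,1 \right)} \right)} \right)}}{-87485} = \frac{\frac{1}{2} \cdot \frac{1}{16} \left(15 + 6\right)}{-87485} = \frac{1}{2} \cdot \frac{1}{16} \cdot 21 \left(- \frac{1}{87485}\right) = \frac{21}{32} \left(- \frac{1}{87485}\right) = - \frac{21}{2799520}$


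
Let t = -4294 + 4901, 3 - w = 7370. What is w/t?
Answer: -7367/607 ≈ -12.137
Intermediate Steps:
w = -7367 (w = 3 - 1*7370 = 3 - 7370 = -7367)
t = 607
w/t = -7367/607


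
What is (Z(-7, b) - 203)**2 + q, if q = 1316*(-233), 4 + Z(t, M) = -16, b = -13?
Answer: -256899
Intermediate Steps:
Z(t, M) = -20 (Z(t, M) = -4 - 16 = -20)
q = -306628
(Z(-7, b) - 203)**2 + q = (-20 - 203)**2 - 306628 = (-223)**2 - 306628 = 49729 - 306628 = -256899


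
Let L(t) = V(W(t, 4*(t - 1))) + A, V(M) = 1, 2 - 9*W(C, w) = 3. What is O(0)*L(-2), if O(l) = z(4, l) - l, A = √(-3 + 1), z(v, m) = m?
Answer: 0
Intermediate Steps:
W(C, w) = -⅑ (W(C, w) = 2/9 - ⅑*3 = 2/9 - ⅓ = -⅑)
A = I*√2 (A = √(-2) = I*√2 ≈ 1.4142*I)
O(l) = 0 (O(l) = l - l = 0)
L(t) = 1 + I*√2
O(0)*L(-2) = 0*(1 + I*√2) = 0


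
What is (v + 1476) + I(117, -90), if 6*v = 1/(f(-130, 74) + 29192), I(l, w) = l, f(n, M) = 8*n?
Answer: 269076817/168912 ≈ 1593.0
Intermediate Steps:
v = 1/168912 (v = 1/(6*(8*(-130) + 29192)) = 1/(6*(-1040 + 29192)) = (⅙)/28152 = (⅙)*(1/28152) = 1/168912 ≈ 5.9202e-6)
(v + 1476) + I(117, -90) = (1/168912 + 1476) + 117 = 249314113/168912 + 117 = 269076817/168912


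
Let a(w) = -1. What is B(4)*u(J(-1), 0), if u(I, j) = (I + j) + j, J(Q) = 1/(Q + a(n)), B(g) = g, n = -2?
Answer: -2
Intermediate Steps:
J(Q) = 1/(-1 + Q) (J(Q) = 1/(Q - 1) = 1/(-1 + Q))
u(I, j) = I + 2*j
B(4)*u(J(-1), 0) = 4*(1/(-1 - 1) + 2*0) = 4*(1/(-2) + 0) = 4*(-1/2 + 0) = 4*(-1/2) = -2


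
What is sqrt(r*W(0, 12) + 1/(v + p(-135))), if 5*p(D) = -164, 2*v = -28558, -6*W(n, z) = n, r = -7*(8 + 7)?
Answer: I*sqrt(39755)/23853 ≈ 0.008359*I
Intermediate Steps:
r = -105 (r = -7*15 = -105)
W(n, z) = -n/6
v = -14279 (v = (1/2)*(-28558) = -14279)
p(D) = -164/5 (p(D) = (1/5)*(-164) = -164/5)
sqrt(r*W(0, 12) + 1/(v + p(-135))) = sqrt(-(-35)*0/2 + 1/(-14279 - 164/5)) = sqrt(-105*0 + 1/(-71559/5)) = sqrt(0 - 5/71559) = sqrt(-5/71559) = I*sqrt(39755)/23853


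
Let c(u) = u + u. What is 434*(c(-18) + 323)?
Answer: 124558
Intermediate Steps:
c(u) = 2*u
434*(c(-18) + 323) = 434*(2*(-18) + 323) = 434*(-36 + 323) = 434*287 = 124558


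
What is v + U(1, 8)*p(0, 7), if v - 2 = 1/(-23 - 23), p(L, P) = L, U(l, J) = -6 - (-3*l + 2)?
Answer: 91/46 ≈ 1.9783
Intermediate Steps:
U(l, J) = -8 + 3*l (U(l, J) = -6 - (2 - 3*l) = -6 + (-2 + 3*l) = -8 + 3*l)
v = 91/46 (v = 2 + 1/(-23 - 23) = 2 + 1/(-46) = 2 - 1/46 = 91/46 ≈ 1.9783)
v + U(1, 8)*p(0, 7) = 91/46 + (-8 + 3*1)*0 = 91/46 + (-8 + 3)*0 = 91/46 - 5*0 = 91/46 + 0 = 91/46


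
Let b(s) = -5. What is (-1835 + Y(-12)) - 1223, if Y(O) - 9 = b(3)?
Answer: -3054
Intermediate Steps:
Y(O) = 4 (Y(O) = 9 - 5 = 4)
(-1835 + Y(-12)) - 1223 = (-1835 + 4) - 1223 = -1831 - 1223 = -3054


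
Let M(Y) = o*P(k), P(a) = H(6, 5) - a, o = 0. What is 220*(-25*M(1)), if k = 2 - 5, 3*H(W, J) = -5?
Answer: 0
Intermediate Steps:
H(W, J) = -5/3 (H(W, J) = (⅓)*(-5) = -5/3)
k = -3
P(a) = -5/3 - a
M(Y) = 0 (M(Y) = 0*(-5/3 - 1*(-3)) = 0*(-5/3 + 3) = 0*(4/3) = 0)
220*(-25*M(1)) = 220*(-25*0) = 220*0 = 0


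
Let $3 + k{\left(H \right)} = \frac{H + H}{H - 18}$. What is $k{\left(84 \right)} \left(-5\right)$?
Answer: $\frac{25}{11} \approx 2.2727$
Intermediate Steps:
$k{\left(H \right)} = -3 + \frac{2 H}{-18 + H}$ ($k{\left(H \right)} = -3 + \frac{H + H}{H - 18} = -3 + \frac{2 H}{-18 + H}$)
$k{\left(84 \right)} \left(-5\right) = \frac{54 - 84}{-18 + 84} \left(-5\right) = \frac{54 - 84}{66} \left(-5\right) = \frac{1}{66} \left(-30\right) \left(-5\right) = \left(- \frac{5}{11}\right) \left(-5\right) = \frac{25}{11}$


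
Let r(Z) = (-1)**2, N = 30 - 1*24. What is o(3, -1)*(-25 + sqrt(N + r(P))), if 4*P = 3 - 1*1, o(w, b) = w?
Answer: -75 + 3*sqrt(7) ≈ -67.063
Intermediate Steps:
N = 6 (N = 30 - 24 = 6)
P = 1/2 (P = (3 - 1*1)/4 = (3 - 1)/4 = (1/4)*2 = 1/2 ≈ 0.50000)
r(Z) = 1
o(3, -1)*(-25 + sqrt(N + r(P))) = 3*(-25 + sqrt(6 + 1)) = 3*(-25 + sqrt(7)) = -75 + 3*sqrt(7)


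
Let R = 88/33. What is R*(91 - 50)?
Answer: 328/3 ≈ 109.33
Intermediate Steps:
R = 8/3 (R = 88*(1/33) = 8/3 ≈ 2.6667)
R*(91 - 50) = 8*(91 - 50)/3 = (8/3)*41 = 328/3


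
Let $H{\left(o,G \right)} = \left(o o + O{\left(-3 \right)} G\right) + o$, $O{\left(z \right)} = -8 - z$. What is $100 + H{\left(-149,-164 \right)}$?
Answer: $22972$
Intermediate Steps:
$H{\left(o,G \right)} = o + o^{2} - 5 G$ ($H{\left(o,G \right)} = \left(o o + \left(-8 - -3\right) G\right) + o = \left(o^{2} + \left(-8 + 3\right) G\right) + o = \left(o^{2} - 5 G\right) + o = o + o^{2} - 5 G$)
$100 + H{\left(-149,-164 \right)} = 100 - \left(-671 - 22201\right) = 100 + \left(-149 + 22201 + 820\right) = 100 + 22872 = 22972$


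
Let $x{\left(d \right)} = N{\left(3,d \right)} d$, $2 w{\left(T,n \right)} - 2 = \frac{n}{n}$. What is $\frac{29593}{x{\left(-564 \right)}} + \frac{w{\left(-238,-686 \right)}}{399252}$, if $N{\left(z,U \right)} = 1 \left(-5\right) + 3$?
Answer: $\frac{246147211}{9382422} \approx 26.235$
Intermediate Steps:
$w{\left(T,n \right)} = \frac{3}{2}$ ($w{\left(T,n \right)} = 1 + \frac{n \frac{1}{n}}{2} = 1 + \frac{1}{2} \cdot 1 = 1 + \frac{1}{2} = \frac{3}{2}$)
$N{\left(z,U \right)} = -2$ ($N{\left(z,U \right)} = -5 + 3 = -2$)
$x{\left(d \right)} = - 2 d$
$\frac{29593}{x{\left(-564 \right)}} + \frac{w{\left(-238,-686 \right)}}{399252} = \frac{29593}{\left(-2\right) \left(-564\right)} + \frac{3}{2 \cdot 399252} = \frac{29593}{1128} + \frac{3}{2} \cdot \frac{1}{399252} = 29593 \cdot \frac{1}{1128} + \frac{1}{266168} = \frac{29593}{1128} + \frac{1}{266168} = \frac{246147211}{9382422}$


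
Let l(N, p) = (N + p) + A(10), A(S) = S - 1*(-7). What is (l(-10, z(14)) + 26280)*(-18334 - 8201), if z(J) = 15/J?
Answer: -9765755655/14 ≈ -6.9755e+8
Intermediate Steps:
A(S) = 7 + S (A(S) = S + 7 = 7 + S)
l(N, p) = 17 + N + p (l(N, p) = (N + p) + (7 + 10) = (N + p) + 17 = 17 + N + p)
(l(-10, z(14)) + 26280)*(-18334 - 8201) = ((17 - 10 + 15/14) + 26280)*(-18334 - 8201) = ((17 - 10 + 15*(1/14)) + 26280)*(-26535) = ((17 - 10 + 15/14) + 26280)*(-26535) = (113/14 + 26280)*(-26535) = (368033/14)*(-26535) = -9765755655/14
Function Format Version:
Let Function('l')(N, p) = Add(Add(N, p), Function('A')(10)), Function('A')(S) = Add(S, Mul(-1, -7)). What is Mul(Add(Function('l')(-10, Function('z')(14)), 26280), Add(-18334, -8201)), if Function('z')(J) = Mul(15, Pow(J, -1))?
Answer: Rational(-9765755655, 14) ≈ -6.9755e+8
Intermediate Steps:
Function('A')(S) = Add(7, S) (Function('A')(S) = Add(S, 7) = Add(7, S))
Function('l')(N, p) = Add(17, N, p) (Function('l')(N, p) = Add(Add(N, p), Add(7, 10)) = Add(Add(N, p), 17) = Add(17, N, p))
Mul(Add(Function('l')(-10, Function('z')(14)), 26280), Add(-18334, -8201)) = Mul(Add(Add(17, -10, Mul(15, Pow(14, -1))), 26280), Add(-18334, -8201)) = Mul(Add(Add(17, -10, Mul(15, Rational(1, 14))), 26280), -26535) = Mul(Add(Add(17, -10, Rational(15, 14)), 26280), -26535) = Mul(Add(Rational(113, 14), 26280), -26535) = Mul(Rational(368033, 14), -26535) = Rational(-9765755655, 14)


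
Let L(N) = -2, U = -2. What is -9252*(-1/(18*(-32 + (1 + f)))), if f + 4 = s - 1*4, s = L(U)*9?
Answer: -514/57 ≈ -9.0175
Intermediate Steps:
s = -18 (s = -2*9 = -18)
f = -26 (f = -4 + (-18 - 1*4) = -4 + (-18 - 4) = -4 - 22 = -26)
-9252*(-1/(18*(-32 + (1 + f)))) = -9252*(-1/(18*(-32 + (1 - 26)))) = -9252*(-1/(18*(-32 - 25))) = -9252/((-18*(-57))) = -9252/1026 = -9252*1/1026 = -514/57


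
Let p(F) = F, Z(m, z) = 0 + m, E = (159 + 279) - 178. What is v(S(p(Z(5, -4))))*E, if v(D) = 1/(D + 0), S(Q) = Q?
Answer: 52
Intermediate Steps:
E = 260 (E = 438 - 178 = 260)
Z(m, z) = m
v(D) = 1/D
v(S(p(Z(5, -4))))*E = 260/5 = (1/5)*260 = 52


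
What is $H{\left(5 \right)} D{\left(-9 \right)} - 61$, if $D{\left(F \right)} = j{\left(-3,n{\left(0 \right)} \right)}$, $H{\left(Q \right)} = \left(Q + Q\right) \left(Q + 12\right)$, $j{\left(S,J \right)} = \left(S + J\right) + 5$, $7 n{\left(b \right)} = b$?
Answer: $279$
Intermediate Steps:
$n{\left(b \right)} = \frac{b}{7}$
$j{\left(S,J \right)} = 5 + J + S$ ($j{\left(S,J \right)} = \left(J + S\right) + 5 = 5 + J + S$)
$H{\left(Q \right)} = 2 Q \left(12 + Q\right)$
$D{\left(F \right)} = 2$ ($D{\left(F \right)} = 5 + \frac{1}{7} \cdot 0 - 3 = 5 + 0 - 3 = 2$)
$H{\left(5 \right)} D{\left(-9 \right)} - 61 = 2 \cdot 5 \left(12 + 5\right) 2 - 61 = 2 \cdot 5 \cdot 17 \cdot 2 - 61 = 170 \cdot 2 - 61 = 340 - 61 = 279$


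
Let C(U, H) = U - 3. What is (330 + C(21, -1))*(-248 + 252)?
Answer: 1392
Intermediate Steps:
C(U, H) = -3 + U
(330 + C(21, -1))*(-248 + 252) = (330 + (-3 + 21))*(-248 + 252) = (330 + 18)*4 = 348*4 = 1392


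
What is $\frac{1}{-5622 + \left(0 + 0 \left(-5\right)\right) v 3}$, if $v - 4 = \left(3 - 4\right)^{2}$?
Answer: $- \frac{1}{5622} \approx -0.00017787$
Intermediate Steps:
$v = 5$ ($v = 4 + \left(3 - 4\right)^{2} = 4 + \left(-1\right)^{2} = 4 + 1 = 5$)
$\frac{1}{-5622 + \left(0 + 0 \left(-5\right)\right) v 3} = \frac{1}{-5622 + \left(0 + 0 \left(-5\right)\right) 5 \cdot 3} = \frac{1}{-5622 + \left(0 + 0\right) 5 \cdot 3} = \frac{1}{-5622 + 0 \cdot 5 \cdot 3} = \frac{1}{-5622 + 0 \cdot 3} = \frac{1}{-5622 + 0} = \frac{1}{-5622} = - \frac{1}{5622}$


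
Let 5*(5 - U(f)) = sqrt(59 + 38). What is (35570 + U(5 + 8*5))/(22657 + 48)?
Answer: 7115/4541 - sqrt(97)/113525 ≈ 1.5667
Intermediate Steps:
U(f) = 5 - sqrt(97)/5 (U(f) = 5 - sqrt(59 + 38)/5 = 5 - sqrt(97)/5)
(35570 + U(5 + 8*5))/(22657 + 48) = (35570 + (5 - sqrt(97)/5))/(22657 + 48) = (35575 - sqrt(97)/5)/22705 = (35575 - sqrt(97)/5)*(1/22705) = 7115/4541 - sqrt(97)/113525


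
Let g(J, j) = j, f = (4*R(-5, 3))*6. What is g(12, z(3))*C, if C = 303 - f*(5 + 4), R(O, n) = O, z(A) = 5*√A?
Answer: 6915*√3 ≈ 11977.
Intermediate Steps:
f = -120 (f = (4*(-5))*6 = -20*6 = -120)
C = 1383 (C = 303 - (-120)*(5 + 4) = 303 - (-120)*9 = 303 - 1*(-1080) = 303 + 1080 = 1383)
g(12, z(3))*C = (5*√3)*1383 = 6915*√3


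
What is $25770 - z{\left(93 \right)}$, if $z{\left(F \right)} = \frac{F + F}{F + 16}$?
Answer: $\frac{2808744}{109} \approx 25768.0$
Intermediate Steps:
$z{\left(F \right)} = \frac{2 F}{16 + F}$
$25770 - z{\left(93 \right)} = 25770 - 2 \cdot 93 \frac{1}{16 + 93} = 25770 - 2 \cdot 93 \cdot \frac{1}{109} = 25770 - \frac{186}{109} = \frac{2808744}{109}$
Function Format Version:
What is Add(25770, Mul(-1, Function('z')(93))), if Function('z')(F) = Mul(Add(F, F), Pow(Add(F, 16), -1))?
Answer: Rational(2808744, 109) ≈ 25768.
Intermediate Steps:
Function('z')(F) = Mul(2, F, Pow(Add(16, F), -1)) (Function('z')(F) = Mul(Mul(2, F), Pow(Add(16, F), -1)) = Mul(2, F, Pow(Add(16, F), -1)))
Add(25770, Mul(-1, Function('z')(93))) = Add(25770, Mul(-1, Mul(2, 93, Pow(Add(16, 93), -1)))) = Add(25770, Mul(-1, Mul(2, 93, Pow(109, -1)))) = Add(25770, Mul(-1, Mul(2, 93, Rational(1, 109)))) = Add(25770, Mul(-1, Rational(186, 109))) = Add(25770, Rational(-186, 109)) = Rational(2808744, 109)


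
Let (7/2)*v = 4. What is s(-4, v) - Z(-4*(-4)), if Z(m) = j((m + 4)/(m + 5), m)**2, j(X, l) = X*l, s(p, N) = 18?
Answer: -94462/441 ≈ -214.20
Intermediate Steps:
v = 8/7 (v = (2/7)*4 = 8/7 ≈ 1.1429)
Z(m) = m**2*(4 + m)**2/(5 + m)**2 (Z(m) = (((m + 4)/(m + 5))*m)**2 = (((4 + m)/(5 + m))*m)**2 = (m*(4 + m)/(5 + m))**2 = m**2*(4 + m)**2/(5 + m)**2)
s(-4, v) - Z(-4*(-4)) = 18 - (-4*(-4))**2*(4 - 4*(-4))**2/(5 - 4*(-4))**2 = 18 - 16**2*(4 + 16)**2/(5 + 16)**2 = 18 - 256*20**2/21**2 = 18 - 256*400/441 = 18 - 1*102400/441 = 18 - 102400/441 = -94462/441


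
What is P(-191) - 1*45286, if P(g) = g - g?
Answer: -45286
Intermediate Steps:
P(g) = 0
P(-191) - 1*45286 = 0 - 1*45286 = 0 - 45286 = -45286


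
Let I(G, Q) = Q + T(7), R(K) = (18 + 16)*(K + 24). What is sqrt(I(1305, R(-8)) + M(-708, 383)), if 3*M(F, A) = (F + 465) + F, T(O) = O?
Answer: 3*sqrt(26) ≈ 15.297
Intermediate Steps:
R(K) = 816 + 34*K (R(K) = 34*(24 + K) = 816 + 34*K)
M(F, A) = 155 + 2*F/3 (M(F, A) = ((F + 465) + F)/3 = ((465 + F) + F)/3 = (465 + 2*F)/3 = 155 + 2*F/3)
I(G, Q) = 7 + Q (I(G, Q) = Q + 7 = 7 + Q)
sqrt(I(1305, R(-8)) + M(-708, 383)) = sqrt((7 + (816 + 34*(-8))) + (155 + (2/3)*(-708))) = sqrt((7 + (816 - 272)) + (155 - 472)) = sqrt((7 + 544) - 317) = sqrt(551 - 317) = sqrt(234) = 3*sqrt(26)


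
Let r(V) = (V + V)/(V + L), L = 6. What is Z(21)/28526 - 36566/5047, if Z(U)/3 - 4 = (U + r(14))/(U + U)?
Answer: -153384276/21172165 ≈ -7.2446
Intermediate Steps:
r(V) = 2*V/(6 + V) (r(V) = (V + V)/(V + 6) = (2*V)/(6 + V) = 2*V/(6 + V))
Z(U) = 12 + 3*(7/5 + U)/(2*U) (Z(U) = 12 + 3*((U + 2*14/(6 + 14))/(U + U)) = 12 + 3*((U + 2*14/20)/((2*U))) = 12 + 3*((U + 2*14*(1/20))*(1/(2*U))) = 12 + 3*((U + 7/5)*(1/(2*U))) = 12 + 3*((7/5 + U)*(1/(2*U))) = 12 + 3*((7/5 + U)/(2*U)) = 12 + 3*(7/5 + U)/(2*U))
Z(21)/28526 - 36566/5047 = ((3/10)*(7 + 45*21)/21)/28526 - 36566/5047 = ((3/10)*(1/21)*(7 + 945))*(1/28526) - 36566*1/5047 = ((3/10)*(1/21)*952)*(1/28526) - 36566/5047 = (68/5)*(1/28526) - 36566/5047 = 2/4195 - 36566/5047 = -153384276/21172165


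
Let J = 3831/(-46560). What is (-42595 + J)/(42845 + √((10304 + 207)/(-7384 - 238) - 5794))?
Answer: -7196130247282581/7238374885333936 + 220358559*I*√336681872738/72383748853339360 ≈ -0.99416 + 0.0017664*I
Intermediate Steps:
J = -1277/15520 (J = 3831*(-1/46560) = -1277/15520 ≈ -0.082281)
(-42595 + J)/(42845 + √((10304 + 207)/(-7384 - 238) - 5794)) = (-42595 - 1277/15520)/(42845 + √((10304 + 207)/(-7384 - 238) - 5794)) = -661075677/(15520*(42845 + √(10511/(-7622) - 5794))) = -661075677/(15520*(42845 + √(10511*(-1/7622) - 5794))) = -661075677/(15520*(42845 + √(-10511/7622 - 5794))) = -661075677/(15520*(42845 + √(-44172379/7622))) = -661075677/(15520*(42845 + I*√336681872738/7622))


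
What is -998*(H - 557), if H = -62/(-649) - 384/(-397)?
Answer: 142952413218/257653 ≈ 5.5483e+5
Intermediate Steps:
H = 273830/257653 (H = -62*(-1/649) - 384*(-1/397) = 62/649 + 384/397 = 273830/257653 ≈ 1.0628)
-998*(H - 557) = -998*(273830/257653 - 557) = -998*(-143238891/257653) = 142952413218/257653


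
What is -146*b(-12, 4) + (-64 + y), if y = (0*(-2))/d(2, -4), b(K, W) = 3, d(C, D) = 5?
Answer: -502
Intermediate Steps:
y = 0 (y = (0*(-2))/5 = 0*(1/5) = 0)
-146*b(-12, 4) + (-64 + y) = -146*3 + (-64 + 0) = -438 - 64 = -502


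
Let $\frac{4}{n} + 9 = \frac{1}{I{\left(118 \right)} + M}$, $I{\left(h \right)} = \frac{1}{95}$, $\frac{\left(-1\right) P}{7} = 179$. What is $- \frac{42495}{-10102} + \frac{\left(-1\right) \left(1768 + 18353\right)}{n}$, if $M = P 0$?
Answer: $- \frac{2185048929}{5051} \approx -4.326 \cdot 10^{5}$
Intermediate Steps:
$P = -1253$ ($P = \left(-7\right) 179 = -1253$)
$M = 0$ ($M = \left(-1253\right) 0 = 0$)
$I{\left(h \right)} = \frac{1}{95}$
$n = \frac{2}{43}$ ($n = \frac{4}{-9 + \frac{1}{\frac{1}{95} + 0}} = \frac{4}{-9 + \frac{1}{\frac{1}{95}}} = \frac{4}{-9 + 95} = \frac{4}{86} = 4 \cdot \frac{1}{86} = \frac{2}{43} \approx 0.046512$)
$- \frac{42495}{-10102} + \frac{\left(-1\right) \left(1768 + 18353\right)}{n} = - \frac{42495}{-10102} + \frac{\left(-1\right) \left(1768 + 18353\right)}{\frac{2}{43}} = \left(-42495\right) \left(- \frac{1}{10102}\right) + \left(-1\right) 20121 \cdot \frac{43}{2} = \frac{42495}{10102} - \frac{865203}{2} = - \frac{2185048929}{5051}$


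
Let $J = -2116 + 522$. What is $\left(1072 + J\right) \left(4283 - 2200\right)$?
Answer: $-1087326$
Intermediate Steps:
$J = -1594$
$\left(1072 + J\right) \left(4283 - 2200\right) = \left(1072 - 1594\right) \left(4283 - 2200\right) = \left(-522\right) 2083 = -1087326$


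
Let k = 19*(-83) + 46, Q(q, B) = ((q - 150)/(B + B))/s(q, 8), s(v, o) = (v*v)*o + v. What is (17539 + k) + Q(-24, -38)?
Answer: 929488541/58064 ≈ 16008.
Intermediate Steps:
s(v, o) = v + o*v² (s(v, o) = v²*o + v = o*v² + v = v + o*v²)
Q(q, B) = (-150 + q)/(2*B*q*(1 + 8*q)) (Q(q, B) = ((q - 150)/(B + B))/((q*(1 + 8*q))) = ((-150 + q)/((2*B)))*(1/(q*(1 + 8*q))) = ((-150 + q)*(1/(2*B)))*(1/(q*(1 + 8*q))) = ((-150 + q)/(2*B))*(1/(q*(1 + 8*q))) = (-150 + q)/(2*B*q*(1 + 8*q)))
k = -1531 (k = -1577 + 46 = -1531)
(17539 + k) + Q(-24, -38) = (17539 - 1531) + (½)*(-150 - 24)/(-38*(-24)*(1 + 8*(-24))) = 16008 + (½)*(-1/38)*(-1/24)*(-174)/(1 - 192) = 16008 + (½)*(-1/38)*(-1/24)*(-174)/(-191) = 16008 + (½)*(-1/38)*(-1/24)*(-1/191)*(-174) = 16008 + 29/58064 = 929488541/58064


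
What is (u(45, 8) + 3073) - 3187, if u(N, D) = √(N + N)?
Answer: -114 + 3*√10 ≈ -104.51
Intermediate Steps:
u(N, D) = √2*√N (u(N, D) = √(2*N) = √2*√N)
(u(45, 8) + 3073) - 3187 = (√2*√45 + 3073) - 3187 = (√2*(3*√5) + 3073) - 3187 = (3*√10 + 3073) - 3187 = (3073 + 3*√10) - 3187 = -114 + 3*√10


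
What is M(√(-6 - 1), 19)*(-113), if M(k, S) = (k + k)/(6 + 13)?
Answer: -226*I*√7/19 ≈ -31.471*I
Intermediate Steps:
M(k, S) = 2*k/19 (M(k, S) = (2*k)/19 = (2*k)*(1/19) = 2*k/19)
M(√(-6 - 1), 19)*(-113) = (2*√(-6 - 1)/19)*(-113) = (2*√(-7)/19)*(-113) = (2*(I*√7)/19)*(-113) = (2*I*√7/19)*(-113) = -226*I*√7/19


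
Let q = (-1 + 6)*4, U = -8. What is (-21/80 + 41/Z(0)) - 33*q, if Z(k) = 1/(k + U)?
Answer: -79061/80 ≈ -988.26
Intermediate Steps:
Z(k) = 1/(-8 + k) (Z(k) = 1/(k - 8) = 1/(-8 + k))
q = 20 (q = 5*4 = 20)
(-21/80 + 41/Z(0)) - 33*q = (-21/80 + 41/(1/(-8 + 0))) - 33*20 = (-21*1/80 + 41/(1/(-8))) - 660 = (-21/80 + 41/(-⅛)) - 660 = (-21/80 + 41*(-8)) - 660 = (-21/80 - 328) - 660 = -26261/80 - 660 = -79061/80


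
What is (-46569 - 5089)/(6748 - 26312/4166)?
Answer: -53801807/7021464 ≈ -7.6625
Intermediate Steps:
(-46569 - 5089)/(6748 - 26312/4166) = -51658/(6748 - 26312*1/4166) = -51658/(6748 - 13156/2083) = -51658/14042928/2083 = -51658*2083/14042928 = -53801807/7021464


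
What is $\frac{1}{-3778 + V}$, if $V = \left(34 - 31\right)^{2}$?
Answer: $- \frac{1}{3769} \approx -0.00026532$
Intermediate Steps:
$V = 9$ ($V = 3^{2} = 9$)
$\frac{1}{-3778 + V} = \frac{1}{-3778 + 9} = \frac{1}{-3769} = - \frac{1}{3769}$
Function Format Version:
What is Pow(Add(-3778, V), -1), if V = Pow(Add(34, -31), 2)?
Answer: Rational(-1, 3769) ≈ -0.00026532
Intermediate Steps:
V = 9 (V = Pow(3, 2) = 9)
Pow(Add(-3778, V), -1) = Pow(Add(-3778, 9), -1) = Pow(-3769, -1) = Rational(-1, 3769)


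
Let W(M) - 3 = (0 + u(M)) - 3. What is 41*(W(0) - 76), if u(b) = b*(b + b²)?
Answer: -3116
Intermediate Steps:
W(M) = M²*(1 + M) (W(M) = 3 + ((0 + M²*(1 + M)) - 3) = 3 + (M²*(1 + M) - 3) = 3 + (-3 + M²*(1 + M)) = M²*(1 + M))
41*(W(0) - 76) = 41*(0²*(1 + 0) - 76) = 41*(0*1 - 76) = 41*(0 - 76) = 41*(-76) = -3116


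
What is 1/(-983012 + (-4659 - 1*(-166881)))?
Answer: -1/820790 ≈ -1.2183e-6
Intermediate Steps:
1/(-983012 + (-4659 - 1*(-166881))) = 1/(-983012 + (-4659 + 166881)) = 1/(-983012 + 162222) = 1/(-820790) = -1/820790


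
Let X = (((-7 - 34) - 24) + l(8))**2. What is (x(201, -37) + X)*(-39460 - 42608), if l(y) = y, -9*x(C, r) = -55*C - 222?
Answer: -369470136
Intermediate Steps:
x(C, r) = 74/3 + 55*C/9 (x(C, r) = -(-55*C - 222)/9 = -(-222 - 55*C)/9 = 74/3 + 55*C/9)
X = 3249 (X = (((-7 - 34) - 24) + 8)**2 = ((-41 - 24) + 8)**2 = (-65 + 8)**2 = (-57)**2 = 3249)
(x(201, -37) + X)*(-39460 - 42608) = ((74/3 + (55/9)*201) + 3249)*(-39460 - 42608) = ((74/3 + 3685/3) + 3249)*(-82068) = (1253 + 3249)*(-82068) = 4502*(-82068) = -369470136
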